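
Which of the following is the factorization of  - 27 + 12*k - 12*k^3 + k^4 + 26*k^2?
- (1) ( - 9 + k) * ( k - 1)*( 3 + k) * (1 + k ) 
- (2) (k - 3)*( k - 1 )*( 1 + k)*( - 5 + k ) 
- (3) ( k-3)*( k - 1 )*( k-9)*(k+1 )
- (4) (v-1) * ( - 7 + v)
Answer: 3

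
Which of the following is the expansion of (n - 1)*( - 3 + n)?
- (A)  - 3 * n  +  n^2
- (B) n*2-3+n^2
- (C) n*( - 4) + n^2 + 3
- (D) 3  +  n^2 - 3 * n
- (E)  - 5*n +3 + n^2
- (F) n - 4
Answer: C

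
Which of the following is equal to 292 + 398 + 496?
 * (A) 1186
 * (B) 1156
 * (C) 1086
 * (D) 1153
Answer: A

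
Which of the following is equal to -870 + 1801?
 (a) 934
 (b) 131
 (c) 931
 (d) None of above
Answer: c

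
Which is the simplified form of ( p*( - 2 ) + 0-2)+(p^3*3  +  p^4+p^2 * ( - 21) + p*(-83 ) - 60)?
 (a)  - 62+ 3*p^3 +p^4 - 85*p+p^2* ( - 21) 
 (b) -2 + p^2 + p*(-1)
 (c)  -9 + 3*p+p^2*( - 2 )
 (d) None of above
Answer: a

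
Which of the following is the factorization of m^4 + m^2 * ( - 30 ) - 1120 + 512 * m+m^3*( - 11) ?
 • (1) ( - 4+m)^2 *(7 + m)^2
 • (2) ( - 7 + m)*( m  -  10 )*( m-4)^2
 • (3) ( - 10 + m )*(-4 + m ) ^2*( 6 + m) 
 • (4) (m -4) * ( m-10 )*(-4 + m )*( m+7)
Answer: 4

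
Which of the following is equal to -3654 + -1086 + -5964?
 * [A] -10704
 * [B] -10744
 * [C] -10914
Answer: A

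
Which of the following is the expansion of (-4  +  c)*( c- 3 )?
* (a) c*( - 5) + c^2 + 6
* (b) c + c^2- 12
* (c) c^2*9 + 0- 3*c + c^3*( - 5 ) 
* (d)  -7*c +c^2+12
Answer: d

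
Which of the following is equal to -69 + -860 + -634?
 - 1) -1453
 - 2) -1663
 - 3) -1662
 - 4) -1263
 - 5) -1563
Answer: 5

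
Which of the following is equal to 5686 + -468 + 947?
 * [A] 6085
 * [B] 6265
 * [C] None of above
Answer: C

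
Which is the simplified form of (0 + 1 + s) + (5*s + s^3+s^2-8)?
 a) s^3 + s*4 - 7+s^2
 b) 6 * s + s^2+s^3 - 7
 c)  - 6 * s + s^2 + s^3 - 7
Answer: b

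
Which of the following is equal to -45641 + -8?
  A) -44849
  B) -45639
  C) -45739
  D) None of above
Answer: D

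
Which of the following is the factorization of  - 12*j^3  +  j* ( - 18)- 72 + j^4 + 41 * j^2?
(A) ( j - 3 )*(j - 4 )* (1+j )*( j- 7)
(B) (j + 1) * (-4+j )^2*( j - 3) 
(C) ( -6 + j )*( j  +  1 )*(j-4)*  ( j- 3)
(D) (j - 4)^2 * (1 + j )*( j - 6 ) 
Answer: C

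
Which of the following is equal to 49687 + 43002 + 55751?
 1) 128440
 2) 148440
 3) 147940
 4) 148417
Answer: 2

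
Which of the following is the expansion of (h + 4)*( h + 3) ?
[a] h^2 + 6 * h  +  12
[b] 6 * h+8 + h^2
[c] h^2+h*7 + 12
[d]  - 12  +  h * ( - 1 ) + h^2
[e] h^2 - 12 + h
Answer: c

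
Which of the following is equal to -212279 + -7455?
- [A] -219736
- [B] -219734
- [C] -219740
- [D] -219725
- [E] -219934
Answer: B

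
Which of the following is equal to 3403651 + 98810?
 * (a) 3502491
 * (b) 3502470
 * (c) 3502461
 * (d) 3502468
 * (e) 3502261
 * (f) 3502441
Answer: c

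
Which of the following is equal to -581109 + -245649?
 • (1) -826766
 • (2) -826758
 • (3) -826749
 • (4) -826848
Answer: 2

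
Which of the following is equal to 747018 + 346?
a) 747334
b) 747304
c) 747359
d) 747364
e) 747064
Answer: d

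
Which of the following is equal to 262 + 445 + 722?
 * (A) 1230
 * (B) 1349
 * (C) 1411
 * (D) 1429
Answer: D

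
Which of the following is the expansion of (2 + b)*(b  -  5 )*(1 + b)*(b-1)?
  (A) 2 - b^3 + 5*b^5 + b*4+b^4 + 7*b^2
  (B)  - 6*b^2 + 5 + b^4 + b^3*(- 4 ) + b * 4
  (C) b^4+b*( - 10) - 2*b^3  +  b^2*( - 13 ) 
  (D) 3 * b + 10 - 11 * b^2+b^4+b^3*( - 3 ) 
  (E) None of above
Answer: D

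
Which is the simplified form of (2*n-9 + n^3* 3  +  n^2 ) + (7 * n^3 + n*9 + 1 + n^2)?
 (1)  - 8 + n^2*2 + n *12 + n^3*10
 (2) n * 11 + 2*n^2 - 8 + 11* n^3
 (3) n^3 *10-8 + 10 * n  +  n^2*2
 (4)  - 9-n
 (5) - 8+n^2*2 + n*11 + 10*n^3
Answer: 5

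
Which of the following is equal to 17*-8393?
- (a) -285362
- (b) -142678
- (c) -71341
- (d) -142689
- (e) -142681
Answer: e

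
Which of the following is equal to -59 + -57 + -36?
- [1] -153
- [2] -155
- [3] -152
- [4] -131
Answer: 3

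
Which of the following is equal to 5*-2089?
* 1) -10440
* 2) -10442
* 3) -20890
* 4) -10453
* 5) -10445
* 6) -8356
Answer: 5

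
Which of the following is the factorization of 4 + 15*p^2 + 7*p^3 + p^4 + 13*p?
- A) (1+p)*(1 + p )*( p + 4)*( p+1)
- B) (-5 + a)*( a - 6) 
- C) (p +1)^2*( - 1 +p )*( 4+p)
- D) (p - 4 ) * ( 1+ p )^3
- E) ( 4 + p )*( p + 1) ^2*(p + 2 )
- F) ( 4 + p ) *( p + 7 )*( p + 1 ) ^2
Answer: A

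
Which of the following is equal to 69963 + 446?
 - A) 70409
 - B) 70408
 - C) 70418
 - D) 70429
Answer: A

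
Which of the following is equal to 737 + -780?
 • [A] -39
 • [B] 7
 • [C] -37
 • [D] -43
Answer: D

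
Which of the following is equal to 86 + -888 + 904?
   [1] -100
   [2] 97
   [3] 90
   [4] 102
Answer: 4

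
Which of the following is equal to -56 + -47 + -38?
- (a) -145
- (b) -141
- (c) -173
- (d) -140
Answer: b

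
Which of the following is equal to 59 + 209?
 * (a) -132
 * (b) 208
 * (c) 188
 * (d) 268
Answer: d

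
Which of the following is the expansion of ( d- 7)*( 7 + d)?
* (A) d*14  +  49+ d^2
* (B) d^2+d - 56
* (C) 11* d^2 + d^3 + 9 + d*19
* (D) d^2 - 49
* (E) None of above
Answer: D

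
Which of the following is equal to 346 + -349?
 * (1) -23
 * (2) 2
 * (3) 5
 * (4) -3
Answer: 4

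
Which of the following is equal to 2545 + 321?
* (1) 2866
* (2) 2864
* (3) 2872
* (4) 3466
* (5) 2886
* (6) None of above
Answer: 1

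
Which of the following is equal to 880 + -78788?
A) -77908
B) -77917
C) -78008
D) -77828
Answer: A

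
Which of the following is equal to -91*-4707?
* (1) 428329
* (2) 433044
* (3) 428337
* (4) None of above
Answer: 3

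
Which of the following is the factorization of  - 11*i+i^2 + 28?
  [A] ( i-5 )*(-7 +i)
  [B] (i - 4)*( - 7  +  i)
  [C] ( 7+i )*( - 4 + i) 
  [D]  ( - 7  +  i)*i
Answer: B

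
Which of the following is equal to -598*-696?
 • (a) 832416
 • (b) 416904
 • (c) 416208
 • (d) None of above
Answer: c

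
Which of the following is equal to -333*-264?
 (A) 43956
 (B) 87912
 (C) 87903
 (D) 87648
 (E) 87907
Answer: B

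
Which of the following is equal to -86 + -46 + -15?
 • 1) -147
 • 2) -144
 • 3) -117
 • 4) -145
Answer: 1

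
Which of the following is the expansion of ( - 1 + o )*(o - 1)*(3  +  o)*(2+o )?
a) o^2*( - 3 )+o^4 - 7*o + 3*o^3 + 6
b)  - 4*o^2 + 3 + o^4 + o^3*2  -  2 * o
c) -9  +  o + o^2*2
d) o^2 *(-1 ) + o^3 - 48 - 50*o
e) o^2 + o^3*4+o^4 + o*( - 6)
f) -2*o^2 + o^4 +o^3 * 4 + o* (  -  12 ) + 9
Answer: a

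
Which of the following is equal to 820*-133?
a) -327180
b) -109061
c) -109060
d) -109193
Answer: c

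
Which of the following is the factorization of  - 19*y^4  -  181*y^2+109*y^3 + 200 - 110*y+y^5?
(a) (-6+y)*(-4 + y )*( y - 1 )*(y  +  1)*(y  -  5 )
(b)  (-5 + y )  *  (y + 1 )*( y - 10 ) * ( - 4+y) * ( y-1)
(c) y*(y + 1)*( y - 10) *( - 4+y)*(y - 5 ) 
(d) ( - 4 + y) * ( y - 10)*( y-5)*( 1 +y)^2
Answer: b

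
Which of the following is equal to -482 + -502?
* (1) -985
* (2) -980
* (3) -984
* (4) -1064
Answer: 3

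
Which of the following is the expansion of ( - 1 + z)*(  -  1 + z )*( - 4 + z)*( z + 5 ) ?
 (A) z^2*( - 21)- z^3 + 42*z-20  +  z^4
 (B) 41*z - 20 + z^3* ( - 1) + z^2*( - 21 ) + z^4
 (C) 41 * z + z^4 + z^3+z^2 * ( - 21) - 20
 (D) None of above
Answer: B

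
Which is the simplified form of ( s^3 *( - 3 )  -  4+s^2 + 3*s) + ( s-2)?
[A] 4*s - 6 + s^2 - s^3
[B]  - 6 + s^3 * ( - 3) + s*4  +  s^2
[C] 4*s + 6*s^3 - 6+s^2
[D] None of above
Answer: B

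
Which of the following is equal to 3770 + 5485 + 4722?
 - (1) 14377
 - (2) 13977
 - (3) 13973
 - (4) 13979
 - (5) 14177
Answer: 2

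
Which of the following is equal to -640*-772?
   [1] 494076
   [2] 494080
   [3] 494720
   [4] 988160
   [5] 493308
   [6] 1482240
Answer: 2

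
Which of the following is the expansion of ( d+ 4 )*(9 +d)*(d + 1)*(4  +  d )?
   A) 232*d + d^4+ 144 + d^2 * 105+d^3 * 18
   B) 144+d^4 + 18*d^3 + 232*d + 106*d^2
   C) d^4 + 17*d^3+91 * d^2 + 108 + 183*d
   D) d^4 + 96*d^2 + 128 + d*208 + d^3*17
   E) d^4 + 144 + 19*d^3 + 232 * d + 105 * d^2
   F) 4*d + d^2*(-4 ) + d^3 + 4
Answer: A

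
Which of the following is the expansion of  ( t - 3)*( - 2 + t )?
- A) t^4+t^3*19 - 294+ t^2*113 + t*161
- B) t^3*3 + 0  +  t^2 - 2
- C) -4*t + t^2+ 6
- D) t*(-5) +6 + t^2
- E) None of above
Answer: D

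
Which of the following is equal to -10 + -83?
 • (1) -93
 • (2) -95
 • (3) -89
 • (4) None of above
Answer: 1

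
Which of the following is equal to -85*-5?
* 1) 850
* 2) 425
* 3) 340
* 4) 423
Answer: 2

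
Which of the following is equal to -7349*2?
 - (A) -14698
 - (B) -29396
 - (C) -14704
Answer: A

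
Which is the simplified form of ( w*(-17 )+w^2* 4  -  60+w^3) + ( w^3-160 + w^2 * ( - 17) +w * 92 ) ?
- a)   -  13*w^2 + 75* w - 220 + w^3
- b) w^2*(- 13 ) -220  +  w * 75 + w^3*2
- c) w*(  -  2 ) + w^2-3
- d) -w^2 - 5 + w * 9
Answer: b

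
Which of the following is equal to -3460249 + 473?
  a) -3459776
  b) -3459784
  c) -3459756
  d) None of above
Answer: a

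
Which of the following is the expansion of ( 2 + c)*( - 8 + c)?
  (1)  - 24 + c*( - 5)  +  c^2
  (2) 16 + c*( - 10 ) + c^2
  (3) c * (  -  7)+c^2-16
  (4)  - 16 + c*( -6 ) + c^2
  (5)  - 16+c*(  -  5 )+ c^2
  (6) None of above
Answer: 4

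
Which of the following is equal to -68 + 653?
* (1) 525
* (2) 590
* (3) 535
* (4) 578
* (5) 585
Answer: 5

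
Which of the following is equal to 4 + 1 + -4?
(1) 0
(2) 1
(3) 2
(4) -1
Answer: 2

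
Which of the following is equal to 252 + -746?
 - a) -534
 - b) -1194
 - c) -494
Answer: c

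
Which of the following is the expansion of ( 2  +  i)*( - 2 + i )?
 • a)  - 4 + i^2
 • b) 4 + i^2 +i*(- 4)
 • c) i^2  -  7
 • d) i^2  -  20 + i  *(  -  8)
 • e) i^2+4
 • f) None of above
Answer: a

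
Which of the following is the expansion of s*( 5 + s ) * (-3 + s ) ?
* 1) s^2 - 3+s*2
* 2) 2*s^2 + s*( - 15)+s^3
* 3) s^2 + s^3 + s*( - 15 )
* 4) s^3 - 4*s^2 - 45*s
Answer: 2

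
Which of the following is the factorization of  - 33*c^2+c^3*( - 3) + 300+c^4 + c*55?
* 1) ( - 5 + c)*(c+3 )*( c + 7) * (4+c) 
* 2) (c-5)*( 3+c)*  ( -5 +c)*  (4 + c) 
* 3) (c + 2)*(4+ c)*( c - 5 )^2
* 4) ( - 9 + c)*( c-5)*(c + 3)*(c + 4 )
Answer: 2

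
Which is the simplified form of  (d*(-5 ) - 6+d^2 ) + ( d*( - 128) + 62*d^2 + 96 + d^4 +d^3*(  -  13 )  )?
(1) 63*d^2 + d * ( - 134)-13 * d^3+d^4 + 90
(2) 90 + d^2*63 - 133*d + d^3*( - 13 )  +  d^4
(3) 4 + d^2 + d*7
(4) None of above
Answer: 2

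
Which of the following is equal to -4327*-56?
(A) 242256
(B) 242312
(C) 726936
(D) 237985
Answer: B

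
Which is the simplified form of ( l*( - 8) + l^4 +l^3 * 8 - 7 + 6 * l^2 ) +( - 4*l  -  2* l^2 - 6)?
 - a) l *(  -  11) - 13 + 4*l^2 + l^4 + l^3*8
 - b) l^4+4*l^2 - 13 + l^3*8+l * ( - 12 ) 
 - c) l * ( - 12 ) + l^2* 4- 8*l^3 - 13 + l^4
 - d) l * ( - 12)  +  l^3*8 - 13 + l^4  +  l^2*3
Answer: b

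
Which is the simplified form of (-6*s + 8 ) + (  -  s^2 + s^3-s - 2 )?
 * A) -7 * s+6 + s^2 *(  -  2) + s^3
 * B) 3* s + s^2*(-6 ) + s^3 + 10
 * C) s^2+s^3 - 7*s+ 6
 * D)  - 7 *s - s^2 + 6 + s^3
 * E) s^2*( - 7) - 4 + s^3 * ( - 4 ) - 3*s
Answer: D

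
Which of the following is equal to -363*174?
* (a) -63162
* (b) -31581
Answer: a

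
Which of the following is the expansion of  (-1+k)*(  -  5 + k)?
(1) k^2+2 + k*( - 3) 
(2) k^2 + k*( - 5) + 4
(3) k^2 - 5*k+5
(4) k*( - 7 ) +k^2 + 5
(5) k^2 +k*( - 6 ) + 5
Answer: 5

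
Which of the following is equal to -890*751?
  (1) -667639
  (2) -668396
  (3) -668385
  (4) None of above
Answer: 4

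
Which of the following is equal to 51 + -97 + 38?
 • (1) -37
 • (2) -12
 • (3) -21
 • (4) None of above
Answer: 4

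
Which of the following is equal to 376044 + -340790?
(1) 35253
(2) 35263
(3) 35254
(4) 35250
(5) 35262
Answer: 3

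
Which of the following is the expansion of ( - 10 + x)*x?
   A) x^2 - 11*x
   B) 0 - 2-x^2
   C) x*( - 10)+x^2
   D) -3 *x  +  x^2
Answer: C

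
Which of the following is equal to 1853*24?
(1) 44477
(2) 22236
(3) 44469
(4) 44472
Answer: 4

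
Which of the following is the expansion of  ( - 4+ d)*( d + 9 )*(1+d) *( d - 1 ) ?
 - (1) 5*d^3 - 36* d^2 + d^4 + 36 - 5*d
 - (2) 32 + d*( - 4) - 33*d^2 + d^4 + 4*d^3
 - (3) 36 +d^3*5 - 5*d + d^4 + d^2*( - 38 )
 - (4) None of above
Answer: 4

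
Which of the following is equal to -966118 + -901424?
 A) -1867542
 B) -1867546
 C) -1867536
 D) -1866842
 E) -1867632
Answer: A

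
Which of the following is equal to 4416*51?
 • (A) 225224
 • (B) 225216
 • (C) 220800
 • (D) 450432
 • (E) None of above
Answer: B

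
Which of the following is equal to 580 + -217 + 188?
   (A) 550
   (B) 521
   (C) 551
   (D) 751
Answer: C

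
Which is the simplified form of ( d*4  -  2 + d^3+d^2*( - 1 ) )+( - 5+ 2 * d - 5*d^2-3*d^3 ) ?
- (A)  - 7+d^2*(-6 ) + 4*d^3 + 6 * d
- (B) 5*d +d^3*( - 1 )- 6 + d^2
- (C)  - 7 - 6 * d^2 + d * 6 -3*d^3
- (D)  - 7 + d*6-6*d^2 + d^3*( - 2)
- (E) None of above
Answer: D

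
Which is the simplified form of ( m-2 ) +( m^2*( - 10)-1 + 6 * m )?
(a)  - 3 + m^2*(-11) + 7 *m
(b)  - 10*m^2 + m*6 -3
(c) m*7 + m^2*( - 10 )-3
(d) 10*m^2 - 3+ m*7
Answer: c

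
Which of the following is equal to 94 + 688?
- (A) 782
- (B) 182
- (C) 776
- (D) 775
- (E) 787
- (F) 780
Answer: A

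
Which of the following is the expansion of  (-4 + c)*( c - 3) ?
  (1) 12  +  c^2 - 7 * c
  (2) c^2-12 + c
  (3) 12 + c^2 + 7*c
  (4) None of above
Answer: 1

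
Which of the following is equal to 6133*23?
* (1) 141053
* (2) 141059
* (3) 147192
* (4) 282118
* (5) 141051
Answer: 2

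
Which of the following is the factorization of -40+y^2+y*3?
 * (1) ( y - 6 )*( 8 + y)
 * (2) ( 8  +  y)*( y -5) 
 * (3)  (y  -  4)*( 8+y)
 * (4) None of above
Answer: 2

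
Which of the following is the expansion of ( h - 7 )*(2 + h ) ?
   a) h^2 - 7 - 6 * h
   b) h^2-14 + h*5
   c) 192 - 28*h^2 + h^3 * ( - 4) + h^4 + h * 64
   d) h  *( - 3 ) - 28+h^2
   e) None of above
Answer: e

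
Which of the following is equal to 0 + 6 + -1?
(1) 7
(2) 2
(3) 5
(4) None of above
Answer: 3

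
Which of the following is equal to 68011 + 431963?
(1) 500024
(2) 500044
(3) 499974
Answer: 3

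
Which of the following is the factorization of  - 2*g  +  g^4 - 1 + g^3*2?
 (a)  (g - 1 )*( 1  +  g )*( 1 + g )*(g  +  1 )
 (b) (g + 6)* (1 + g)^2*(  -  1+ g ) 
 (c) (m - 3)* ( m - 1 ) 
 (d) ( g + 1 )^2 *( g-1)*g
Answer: a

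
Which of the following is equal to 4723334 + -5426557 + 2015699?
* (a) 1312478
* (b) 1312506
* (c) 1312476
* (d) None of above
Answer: c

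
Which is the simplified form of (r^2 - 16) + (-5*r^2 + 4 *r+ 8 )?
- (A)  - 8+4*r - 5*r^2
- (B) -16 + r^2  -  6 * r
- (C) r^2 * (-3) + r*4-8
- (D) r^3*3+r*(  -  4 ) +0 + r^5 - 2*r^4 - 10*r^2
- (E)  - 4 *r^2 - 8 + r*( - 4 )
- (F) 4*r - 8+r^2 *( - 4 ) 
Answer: F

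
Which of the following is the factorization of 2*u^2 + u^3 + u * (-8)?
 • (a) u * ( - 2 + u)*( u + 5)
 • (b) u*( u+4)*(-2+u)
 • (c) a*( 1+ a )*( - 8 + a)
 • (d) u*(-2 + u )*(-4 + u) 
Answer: b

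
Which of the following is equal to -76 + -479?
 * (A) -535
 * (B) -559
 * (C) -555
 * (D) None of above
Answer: C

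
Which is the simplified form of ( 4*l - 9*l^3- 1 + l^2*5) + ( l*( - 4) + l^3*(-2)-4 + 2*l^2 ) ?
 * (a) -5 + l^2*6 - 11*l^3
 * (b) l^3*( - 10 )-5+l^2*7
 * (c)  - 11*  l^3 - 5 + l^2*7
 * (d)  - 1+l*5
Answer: c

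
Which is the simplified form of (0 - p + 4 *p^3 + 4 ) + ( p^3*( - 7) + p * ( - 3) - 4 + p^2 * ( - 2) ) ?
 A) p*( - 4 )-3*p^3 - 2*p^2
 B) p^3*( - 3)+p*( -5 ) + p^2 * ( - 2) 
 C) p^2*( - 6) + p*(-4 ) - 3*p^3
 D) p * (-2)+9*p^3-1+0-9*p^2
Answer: A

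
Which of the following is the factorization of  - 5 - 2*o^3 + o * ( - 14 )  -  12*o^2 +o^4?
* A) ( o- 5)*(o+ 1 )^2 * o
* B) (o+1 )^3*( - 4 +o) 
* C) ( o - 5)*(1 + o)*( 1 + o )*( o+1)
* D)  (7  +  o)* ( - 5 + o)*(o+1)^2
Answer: C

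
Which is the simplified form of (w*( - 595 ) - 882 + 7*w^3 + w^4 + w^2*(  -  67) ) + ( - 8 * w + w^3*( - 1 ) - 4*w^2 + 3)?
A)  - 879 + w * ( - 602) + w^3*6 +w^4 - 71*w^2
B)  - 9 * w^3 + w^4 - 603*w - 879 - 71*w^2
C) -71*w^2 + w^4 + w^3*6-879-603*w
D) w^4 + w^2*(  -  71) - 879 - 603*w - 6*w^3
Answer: C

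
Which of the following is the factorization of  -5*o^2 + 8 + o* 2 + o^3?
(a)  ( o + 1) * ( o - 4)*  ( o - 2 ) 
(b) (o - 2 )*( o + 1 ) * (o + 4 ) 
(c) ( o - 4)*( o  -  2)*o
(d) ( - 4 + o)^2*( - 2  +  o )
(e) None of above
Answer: a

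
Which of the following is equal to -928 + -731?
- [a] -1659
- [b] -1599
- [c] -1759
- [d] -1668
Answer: a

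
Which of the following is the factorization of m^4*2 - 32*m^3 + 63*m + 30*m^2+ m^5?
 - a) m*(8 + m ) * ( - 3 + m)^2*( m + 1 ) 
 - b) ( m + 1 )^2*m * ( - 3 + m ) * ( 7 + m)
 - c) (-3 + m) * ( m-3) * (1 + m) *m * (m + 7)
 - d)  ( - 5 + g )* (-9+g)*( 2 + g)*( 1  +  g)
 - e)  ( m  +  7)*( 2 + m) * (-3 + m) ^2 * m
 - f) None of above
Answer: c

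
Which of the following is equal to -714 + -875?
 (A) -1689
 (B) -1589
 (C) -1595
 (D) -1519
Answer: B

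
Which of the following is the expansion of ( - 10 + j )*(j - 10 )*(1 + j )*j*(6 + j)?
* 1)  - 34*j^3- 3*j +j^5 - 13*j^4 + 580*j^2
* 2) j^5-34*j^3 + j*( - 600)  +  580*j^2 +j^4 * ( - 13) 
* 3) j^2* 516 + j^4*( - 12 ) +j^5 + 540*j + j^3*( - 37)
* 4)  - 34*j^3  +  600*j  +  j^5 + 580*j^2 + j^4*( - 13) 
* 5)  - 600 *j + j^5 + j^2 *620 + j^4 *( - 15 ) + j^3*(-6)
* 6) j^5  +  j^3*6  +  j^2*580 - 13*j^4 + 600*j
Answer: 4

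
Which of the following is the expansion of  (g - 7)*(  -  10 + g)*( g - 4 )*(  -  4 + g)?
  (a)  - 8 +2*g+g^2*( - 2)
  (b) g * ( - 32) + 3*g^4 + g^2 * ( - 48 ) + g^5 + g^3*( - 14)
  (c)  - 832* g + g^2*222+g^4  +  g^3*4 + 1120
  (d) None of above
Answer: d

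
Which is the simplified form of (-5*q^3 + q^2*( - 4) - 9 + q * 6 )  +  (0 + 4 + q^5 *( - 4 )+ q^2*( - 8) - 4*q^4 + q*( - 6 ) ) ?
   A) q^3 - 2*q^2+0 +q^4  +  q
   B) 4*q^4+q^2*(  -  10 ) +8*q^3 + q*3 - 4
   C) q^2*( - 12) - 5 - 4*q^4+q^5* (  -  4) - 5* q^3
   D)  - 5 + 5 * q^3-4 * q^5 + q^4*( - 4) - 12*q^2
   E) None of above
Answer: C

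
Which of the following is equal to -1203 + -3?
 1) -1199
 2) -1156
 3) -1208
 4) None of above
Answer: 4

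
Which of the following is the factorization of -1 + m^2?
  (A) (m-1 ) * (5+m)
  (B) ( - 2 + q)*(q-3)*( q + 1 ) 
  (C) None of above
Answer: C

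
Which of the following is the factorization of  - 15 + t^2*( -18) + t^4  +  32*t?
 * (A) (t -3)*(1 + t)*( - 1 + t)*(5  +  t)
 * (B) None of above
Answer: B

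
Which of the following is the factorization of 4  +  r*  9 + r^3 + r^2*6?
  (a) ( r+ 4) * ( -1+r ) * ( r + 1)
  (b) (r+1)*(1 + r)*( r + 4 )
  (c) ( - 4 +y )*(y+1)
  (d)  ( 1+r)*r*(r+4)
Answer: b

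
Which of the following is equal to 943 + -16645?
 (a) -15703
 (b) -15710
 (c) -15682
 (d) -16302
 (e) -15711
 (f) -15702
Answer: f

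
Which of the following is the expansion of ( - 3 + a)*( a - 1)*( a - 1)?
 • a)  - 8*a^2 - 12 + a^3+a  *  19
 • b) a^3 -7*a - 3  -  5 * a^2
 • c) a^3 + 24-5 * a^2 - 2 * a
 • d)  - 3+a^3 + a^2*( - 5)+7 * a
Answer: d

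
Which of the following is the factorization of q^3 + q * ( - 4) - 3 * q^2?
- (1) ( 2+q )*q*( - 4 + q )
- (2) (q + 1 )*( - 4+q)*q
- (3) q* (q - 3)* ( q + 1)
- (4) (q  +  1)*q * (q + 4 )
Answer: 2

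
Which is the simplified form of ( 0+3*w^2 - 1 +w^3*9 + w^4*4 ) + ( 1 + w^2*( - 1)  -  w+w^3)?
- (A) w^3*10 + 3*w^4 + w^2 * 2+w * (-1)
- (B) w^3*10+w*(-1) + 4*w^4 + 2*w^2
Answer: B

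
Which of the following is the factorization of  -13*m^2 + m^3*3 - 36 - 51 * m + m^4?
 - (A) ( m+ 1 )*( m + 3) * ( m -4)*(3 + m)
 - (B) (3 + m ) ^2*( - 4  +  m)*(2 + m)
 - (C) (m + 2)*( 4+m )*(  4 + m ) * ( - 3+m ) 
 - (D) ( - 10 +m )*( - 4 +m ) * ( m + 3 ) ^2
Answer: A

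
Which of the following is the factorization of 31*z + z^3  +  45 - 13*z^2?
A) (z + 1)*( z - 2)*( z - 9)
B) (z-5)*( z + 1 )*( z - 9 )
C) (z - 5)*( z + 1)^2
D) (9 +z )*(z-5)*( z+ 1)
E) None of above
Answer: B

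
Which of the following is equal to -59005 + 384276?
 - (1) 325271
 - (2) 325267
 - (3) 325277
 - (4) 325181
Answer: 1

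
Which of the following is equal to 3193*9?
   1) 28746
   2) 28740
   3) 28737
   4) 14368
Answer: 3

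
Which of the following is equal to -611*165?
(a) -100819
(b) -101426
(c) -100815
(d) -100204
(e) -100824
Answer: c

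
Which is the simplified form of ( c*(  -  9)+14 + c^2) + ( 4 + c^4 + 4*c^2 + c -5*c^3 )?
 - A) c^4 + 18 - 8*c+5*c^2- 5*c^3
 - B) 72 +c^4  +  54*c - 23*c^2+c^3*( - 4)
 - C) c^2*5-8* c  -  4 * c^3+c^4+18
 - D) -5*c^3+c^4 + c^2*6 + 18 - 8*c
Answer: A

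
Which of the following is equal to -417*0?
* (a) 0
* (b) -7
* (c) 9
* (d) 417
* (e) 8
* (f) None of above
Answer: a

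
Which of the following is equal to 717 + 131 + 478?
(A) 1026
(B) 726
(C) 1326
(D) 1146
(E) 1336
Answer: C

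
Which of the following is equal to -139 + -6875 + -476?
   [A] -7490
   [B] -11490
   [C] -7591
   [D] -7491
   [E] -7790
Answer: A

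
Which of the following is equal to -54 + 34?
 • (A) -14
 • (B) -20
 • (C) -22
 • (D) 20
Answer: B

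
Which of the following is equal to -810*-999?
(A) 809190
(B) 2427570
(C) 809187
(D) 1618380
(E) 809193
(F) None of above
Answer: A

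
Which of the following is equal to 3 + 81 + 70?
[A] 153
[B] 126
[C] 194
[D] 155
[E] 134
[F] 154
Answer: F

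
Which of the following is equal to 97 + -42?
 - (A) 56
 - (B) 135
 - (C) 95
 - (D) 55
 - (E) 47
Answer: D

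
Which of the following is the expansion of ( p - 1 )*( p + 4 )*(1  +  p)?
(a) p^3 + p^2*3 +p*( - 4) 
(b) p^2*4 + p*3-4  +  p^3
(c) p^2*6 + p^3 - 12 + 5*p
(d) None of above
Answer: d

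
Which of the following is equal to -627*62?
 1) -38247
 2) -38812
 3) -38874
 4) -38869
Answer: 3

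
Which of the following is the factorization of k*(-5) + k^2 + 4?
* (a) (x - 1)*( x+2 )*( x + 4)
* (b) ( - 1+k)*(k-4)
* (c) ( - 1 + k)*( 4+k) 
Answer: b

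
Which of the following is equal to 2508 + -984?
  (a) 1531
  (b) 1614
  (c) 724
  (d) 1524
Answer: d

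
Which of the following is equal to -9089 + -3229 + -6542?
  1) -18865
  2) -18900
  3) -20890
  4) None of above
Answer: 4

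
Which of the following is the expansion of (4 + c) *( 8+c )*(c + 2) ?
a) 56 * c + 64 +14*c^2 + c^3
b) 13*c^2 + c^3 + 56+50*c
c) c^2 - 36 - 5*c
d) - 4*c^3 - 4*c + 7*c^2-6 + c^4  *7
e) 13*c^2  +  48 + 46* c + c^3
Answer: a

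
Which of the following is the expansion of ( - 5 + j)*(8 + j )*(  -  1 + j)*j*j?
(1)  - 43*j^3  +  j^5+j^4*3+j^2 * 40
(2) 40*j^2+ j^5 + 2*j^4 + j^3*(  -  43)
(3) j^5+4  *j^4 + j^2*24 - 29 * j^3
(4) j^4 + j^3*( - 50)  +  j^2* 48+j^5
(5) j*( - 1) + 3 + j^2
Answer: 2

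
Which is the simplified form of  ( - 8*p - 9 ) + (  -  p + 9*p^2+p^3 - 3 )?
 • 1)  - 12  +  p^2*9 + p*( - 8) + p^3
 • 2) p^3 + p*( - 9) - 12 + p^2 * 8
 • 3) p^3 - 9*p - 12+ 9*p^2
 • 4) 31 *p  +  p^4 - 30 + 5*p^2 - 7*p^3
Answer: 3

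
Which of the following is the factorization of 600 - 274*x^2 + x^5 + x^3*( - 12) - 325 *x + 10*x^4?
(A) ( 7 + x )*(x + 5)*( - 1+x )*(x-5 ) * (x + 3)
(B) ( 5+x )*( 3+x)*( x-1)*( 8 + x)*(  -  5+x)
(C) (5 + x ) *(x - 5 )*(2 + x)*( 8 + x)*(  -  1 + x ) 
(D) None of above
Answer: B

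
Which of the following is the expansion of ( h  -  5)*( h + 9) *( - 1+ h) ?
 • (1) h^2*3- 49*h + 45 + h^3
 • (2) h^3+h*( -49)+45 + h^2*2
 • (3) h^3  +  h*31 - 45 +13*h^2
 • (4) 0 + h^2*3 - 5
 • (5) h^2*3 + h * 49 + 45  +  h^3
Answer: 1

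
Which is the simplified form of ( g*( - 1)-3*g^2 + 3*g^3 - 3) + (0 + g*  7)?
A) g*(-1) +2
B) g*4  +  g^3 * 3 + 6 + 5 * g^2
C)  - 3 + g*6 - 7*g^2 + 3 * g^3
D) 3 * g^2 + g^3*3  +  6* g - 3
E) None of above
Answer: E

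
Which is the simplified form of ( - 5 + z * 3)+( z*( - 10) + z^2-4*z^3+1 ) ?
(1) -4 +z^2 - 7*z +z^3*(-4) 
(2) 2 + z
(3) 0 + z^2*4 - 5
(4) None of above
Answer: 1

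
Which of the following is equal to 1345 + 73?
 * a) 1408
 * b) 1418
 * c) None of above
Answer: b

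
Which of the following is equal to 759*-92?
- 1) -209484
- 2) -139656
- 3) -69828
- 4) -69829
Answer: 3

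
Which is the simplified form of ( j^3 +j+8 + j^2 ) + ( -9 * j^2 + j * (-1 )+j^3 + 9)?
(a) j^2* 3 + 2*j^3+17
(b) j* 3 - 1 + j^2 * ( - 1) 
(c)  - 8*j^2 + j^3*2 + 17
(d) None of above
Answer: c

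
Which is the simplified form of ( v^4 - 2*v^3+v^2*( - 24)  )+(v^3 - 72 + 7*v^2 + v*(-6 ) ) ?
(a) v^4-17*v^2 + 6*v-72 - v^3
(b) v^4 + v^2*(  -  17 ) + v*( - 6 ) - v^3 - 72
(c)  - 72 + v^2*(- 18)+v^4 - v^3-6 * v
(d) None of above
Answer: b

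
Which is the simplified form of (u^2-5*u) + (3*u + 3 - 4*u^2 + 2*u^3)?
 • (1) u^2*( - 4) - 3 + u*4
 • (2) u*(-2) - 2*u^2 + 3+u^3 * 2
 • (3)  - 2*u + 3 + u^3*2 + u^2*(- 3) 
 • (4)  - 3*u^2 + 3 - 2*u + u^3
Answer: 3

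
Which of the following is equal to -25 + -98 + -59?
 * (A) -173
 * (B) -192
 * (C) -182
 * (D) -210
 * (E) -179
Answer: C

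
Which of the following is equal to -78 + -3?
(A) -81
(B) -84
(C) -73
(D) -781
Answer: A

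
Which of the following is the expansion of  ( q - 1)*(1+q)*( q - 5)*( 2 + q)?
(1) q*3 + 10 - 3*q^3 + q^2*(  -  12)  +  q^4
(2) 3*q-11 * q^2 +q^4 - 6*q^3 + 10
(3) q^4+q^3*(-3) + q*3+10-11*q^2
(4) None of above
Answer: 3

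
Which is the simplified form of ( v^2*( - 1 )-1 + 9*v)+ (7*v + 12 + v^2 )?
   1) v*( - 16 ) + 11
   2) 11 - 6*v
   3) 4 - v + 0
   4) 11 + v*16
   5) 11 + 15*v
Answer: 4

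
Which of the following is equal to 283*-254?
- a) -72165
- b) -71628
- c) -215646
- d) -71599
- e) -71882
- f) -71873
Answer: e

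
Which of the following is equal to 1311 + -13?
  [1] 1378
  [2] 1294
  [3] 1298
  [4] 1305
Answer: 3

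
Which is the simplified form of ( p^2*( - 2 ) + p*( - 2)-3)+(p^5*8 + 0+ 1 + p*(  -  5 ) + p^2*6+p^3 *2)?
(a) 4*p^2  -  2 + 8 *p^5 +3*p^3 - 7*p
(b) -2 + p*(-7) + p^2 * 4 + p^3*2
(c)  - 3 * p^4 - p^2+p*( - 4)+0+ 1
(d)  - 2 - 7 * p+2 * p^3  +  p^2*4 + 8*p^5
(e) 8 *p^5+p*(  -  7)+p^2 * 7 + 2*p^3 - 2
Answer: d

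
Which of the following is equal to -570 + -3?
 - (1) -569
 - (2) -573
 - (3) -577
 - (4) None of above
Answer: 2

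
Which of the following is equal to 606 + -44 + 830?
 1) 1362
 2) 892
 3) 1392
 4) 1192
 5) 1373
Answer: 3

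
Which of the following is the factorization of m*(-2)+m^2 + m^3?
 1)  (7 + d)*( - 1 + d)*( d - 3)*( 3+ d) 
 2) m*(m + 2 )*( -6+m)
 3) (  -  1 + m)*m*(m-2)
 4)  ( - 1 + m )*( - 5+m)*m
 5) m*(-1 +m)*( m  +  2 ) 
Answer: 5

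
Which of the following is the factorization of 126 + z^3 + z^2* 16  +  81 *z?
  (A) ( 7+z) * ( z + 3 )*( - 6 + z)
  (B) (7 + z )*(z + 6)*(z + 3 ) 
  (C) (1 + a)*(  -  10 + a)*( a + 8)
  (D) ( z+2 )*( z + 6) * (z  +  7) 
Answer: B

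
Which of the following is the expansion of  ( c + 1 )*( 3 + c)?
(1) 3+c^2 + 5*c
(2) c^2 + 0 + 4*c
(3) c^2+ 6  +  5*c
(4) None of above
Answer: 4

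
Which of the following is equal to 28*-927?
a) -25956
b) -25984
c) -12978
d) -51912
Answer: a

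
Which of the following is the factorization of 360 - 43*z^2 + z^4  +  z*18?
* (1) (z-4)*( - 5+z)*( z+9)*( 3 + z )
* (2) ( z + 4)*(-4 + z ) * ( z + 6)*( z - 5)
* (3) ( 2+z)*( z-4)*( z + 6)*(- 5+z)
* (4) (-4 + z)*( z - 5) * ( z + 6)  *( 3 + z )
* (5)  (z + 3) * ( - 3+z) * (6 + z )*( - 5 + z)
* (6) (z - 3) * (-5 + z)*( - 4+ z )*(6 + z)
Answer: 4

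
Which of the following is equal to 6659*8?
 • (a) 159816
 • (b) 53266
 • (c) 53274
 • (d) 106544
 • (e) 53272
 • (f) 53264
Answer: e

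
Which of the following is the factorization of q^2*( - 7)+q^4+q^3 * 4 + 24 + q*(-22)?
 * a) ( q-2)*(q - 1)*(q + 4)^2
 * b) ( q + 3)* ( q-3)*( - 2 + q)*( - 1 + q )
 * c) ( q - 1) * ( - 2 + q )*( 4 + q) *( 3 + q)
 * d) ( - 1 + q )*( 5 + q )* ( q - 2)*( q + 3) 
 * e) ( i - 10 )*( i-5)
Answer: c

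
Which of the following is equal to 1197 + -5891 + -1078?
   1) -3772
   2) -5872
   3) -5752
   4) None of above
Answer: 4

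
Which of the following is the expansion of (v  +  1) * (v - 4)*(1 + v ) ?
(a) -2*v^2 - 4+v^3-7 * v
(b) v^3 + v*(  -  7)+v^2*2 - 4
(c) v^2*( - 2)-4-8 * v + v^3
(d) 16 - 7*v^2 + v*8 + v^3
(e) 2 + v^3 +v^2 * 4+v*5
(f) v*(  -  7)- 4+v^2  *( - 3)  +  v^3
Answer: a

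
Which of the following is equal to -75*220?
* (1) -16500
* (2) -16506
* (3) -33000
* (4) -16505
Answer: 1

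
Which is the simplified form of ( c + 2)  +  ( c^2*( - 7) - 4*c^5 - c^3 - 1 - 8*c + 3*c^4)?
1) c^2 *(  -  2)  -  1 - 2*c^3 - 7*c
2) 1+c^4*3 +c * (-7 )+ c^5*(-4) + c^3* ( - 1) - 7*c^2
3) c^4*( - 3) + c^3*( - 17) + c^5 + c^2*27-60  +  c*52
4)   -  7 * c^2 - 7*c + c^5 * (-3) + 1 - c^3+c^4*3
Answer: 2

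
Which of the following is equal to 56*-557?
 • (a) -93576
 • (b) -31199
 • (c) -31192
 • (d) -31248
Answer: c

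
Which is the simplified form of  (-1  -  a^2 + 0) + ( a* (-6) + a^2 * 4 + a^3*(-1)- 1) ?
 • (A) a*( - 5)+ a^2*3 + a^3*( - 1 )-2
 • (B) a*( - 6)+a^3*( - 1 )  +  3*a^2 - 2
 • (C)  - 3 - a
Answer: B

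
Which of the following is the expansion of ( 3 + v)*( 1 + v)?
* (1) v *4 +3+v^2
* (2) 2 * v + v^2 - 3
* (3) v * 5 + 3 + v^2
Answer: 1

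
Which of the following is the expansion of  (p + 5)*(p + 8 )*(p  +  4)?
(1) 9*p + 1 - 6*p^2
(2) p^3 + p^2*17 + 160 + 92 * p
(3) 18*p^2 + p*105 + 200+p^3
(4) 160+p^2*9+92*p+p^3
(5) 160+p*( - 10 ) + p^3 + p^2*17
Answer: 2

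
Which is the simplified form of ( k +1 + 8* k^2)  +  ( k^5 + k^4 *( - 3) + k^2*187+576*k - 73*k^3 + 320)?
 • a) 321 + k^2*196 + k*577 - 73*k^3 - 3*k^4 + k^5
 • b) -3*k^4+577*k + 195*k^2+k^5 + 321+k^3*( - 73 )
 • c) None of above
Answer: b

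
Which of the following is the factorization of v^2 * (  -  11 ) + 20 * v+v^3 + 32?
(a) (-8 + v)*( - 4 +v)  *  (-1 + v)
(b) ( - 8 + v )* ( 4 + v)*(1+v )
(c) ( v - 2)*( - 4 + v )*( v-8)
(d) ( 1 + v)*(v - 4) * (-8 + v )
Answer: d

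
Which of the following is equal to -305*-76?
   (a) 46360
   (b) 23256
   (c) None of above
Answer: c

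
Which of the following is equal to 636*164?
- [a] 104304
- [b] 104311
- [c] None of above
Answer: a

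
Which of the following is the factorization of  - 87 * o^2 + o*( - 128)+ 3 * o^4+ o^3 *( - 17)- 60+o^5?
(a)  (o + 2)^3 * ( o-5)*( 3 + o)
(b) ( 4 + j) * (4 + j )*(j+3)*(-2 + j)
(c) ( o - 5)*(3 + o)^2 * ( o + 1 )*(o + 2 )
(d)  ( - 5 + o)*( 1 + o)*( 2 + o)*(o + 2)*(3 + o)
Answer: d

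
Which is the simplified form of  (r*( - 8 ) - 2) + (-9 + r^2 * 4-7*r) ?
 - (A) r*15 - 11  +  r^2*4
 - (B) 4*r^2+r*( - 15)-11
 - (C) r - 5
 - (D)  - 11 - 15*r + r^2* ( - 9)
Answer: B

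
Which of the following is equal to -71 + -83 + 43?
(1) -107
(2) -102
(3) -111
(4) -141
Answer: 3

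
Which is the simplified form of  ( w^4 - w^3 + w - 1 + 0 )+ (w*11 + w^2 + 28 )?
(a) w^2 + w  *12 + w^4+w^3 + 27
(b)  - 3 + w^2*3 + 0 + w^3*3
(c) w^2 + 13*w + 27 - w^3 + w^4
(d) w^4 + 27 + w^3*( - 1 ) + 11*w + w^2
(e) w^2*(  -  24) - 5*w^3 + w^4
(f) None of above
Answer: f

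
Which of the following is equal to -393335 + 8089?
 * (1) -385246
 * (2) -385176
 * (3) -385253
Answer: 1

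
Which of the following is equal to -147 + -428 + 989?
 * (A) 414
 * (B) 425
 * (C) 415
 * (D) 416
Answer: A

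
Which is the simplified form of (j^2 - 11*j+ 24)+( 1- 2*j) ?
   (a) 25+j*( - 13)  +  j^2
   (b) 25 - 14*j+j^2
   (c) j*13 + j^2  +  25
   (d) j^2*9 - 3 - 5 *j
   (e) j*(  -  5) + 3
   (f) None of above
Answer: a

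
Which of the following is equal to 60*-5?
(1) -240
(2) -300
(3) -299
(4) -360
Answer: 2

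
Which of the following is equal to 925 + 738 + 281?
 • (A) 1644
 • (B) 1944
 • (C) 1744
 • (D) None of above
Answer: B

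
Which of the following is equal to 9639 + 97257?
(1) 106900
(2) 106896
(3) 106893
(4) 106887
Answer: 2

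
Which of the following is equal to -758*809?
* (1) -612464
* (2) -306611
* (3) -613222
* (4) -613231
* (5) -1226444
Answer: 3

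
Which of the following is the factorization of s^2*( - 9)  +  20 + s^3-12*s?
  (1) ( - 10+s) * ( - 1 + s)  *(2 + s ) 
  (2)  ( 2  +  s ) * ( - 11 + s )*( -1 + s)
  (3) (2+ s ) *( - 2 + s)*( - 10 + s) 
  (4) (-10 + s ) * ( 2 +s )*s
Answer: 1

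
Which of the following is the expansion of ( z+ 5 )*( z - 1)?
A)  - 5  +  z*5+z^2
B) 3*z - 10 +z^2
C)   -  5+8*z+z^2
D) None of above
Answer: D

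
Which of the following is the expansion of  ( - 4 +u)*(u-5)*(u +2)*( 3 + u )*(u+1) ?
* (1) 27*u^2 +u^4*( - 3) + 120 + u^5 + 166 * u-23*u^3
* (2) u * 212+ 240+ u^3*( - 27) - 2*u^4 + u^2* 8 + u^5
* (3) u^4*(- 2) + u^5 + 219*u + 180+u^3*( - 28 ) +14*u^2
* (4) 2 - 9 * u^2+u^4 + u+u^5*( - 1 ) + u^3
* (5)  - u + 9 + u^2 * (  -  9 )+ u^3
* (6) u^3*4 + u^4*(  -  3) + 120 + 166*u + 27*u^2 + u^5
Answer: 1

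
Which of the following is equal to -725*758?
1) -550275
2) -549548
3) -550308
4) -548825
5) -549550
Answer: 5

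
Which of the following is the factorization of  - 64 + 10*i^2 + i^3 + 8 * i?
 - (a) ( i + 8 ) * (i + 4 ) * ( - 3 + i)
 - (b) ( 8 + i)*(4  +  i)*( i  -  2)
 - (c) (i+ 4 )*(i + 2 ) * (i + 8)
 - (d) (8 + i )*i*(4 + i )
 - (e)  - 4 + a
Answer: b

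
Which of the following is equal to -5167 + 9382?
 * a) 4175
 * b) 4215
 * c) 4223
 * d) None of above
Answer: b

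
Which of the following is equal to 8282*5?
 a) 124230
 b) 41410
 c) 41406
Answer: b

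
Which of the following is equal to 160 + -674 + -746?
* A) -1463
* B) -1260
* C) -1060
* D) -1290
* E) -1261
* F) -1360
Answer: B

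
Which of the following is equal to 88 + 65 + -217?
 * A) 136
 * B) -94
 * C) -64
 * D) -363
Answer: C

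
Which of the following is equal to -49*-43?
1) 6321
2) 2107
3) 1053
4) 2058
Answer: 2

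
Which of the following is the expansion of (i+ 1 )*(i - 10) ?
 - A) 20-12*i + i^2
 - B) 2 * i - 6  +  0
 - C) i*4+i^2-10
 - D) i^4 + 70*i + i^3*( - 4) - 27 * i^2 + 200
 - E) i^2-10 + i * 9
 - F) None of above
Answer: F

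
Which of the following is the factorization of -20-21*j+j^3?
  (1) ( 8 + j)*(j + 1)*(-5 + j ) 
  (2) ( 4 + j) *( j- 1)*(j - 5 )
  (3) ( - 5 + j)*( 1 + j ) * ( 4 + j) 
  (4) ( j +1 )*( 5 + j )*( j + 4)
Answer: 3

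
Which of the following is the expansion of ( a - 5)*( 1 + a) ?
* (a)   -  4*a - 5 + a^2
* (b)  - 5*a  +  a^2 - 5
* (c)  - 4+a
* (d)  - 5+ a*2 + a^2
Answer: a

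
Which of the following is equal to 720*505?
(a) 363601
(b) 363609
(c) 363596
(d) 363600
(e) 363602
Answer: d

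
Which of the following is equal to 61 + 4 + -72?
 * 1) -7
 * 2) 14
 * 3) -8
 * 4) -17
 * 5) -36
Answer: 1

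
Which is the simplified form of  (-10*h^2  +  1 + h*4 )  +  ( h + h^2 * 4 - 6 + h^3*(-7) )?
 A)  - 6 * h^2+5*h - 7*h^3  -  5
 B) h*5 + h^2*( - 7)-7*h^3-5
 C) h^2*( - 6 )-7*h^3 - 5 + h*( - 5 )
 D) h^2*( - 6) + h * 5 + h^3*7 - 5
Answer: A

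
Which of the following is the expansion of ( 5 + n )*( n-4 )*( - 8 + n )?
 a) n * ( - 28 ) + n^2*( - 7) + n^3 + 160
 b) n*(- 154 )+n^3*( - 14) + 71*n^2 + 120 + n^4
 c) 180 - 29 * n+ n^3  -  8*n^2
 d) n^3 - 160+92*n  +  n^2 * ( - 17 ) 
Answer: a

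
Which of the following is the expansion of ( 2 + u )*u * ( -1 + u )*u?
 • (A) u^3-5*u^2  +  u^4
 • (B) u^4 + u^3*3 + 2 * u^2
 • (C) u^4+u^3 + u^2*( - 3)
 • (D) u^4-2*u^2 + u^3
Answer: D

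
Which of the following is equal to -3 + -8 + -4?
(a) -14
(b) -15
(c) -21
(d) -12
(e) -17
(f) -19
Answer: b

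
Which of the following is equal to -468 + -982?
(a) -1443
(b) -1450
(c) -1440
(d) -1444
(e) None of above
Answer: b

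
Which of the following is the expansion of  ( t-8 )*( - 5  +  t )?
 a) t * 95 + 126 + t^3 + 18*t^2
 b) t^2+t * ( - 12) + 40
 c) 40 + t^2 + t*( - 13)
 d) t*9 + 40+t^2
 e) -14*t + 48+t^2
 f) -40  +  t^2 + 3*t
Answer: c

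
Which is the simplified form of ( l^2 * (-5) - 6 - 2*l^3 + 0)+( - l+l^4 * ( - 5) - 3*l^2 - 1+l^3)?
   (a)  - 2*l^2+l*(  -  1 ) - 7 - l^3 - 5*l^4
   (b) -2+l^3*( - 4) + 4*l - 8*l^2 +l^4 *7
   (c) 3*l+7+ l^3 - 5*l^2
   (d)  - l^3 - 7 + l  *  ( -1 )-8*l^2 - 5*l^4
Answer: d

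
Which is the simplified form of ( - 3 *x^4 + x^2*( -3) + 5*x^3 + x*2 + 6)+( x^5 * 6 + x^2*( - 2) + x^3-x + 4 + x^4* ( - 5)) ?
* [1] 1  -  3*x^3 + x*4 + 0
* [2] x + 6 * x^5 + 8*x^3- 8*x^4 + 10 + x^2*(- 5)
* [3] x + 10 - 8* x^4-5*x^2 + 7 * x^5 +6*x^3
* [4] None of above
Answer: 4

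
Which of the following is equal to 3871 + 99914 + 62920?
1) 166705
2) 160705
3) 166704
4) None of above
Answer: 1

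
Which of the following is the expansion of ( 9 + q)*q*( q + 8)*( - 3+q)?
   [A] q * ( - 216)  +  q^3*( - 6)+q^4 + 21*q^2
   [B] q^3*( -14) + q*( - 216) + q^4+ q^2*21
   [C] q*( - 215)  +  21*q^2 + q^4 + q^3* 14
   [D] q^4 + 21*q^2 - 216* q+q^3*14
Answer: D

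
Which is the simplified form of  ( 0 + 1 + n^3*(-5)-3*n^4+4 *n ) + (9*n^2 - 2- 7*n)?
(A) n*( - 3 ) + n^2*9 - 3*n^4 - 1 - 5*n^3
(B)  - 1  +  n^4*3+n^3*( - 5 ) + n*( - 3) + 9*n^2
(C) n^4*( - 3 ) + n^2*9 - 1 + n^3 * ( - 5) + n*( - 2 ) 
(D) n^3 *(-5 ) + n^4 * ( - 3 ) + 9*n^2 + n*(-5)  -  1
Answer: A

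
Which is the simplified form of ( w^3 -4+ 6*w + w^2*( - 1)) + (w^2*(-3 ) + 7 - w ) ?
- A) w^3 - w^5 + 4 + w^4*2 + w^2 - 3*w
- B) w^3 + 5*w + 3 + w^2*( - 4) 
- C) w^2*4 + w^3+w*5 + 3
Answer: B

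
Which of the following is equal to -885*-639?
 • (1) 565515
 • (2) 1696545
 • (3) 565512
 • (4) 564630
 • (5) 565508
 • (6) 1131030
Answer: 1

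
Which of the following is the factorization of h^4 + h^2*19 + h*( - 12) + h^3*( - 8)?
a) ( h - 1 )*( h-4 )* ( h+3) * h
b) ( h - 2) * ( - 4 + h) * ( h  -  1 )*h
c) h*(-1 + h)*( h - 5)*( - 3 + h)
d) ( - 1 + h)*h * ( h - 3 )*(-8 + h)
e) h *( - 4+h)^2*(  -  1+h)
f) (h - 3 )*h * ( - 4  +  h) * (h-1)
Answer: f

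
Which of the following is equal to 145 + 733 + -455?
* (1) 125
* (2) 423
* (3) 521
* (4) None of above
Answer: 2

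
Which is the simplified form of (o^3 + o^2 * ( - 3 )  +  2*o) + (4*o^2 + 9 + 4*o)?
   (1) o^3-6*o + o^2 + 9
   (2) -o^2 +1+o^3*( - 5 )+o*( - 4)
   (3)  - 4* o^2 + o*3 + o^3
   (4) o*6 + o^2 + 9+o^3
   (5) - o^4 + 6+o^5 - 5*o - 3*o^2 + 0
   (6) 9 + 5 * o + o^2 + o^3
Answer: 4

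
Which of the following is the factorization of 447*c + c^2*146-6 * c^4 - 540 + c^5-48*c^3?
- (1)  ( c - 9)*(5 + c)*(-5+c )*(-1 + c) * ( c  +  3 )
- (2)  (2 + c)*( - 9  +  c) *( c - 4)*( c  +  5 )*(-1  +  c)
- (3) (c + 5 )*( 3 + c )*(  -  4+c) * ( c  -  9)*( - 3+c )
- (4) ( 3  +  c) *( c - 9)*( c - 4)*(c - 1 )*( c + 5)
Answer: 4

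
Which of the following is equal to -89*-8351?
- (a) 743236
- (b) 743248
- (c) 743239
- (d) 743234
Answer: c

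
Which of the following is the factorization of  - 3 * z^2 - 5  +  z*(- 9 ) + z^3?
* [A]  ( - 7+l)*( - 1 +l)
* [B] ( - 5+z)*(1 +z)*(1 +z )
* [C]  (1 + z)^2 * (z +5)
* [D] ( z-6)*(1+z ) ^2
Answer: B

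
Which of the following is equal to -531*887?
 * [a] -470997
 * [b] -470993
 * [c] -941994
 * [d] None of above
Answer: a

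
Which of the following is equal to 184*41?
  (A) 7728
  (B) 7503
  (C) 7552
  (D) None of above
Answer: D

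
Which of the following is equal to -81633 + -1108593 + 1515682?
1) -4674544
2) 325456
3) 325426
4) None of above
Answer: 2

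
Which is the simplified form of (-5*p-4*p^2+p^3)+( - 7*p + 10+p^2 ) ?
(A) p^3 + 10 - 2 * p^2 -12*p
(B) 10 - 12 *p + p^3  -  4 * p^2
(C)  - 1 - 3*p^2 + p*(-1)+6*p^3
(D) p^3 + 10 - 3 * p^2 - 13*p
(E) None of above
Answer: E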